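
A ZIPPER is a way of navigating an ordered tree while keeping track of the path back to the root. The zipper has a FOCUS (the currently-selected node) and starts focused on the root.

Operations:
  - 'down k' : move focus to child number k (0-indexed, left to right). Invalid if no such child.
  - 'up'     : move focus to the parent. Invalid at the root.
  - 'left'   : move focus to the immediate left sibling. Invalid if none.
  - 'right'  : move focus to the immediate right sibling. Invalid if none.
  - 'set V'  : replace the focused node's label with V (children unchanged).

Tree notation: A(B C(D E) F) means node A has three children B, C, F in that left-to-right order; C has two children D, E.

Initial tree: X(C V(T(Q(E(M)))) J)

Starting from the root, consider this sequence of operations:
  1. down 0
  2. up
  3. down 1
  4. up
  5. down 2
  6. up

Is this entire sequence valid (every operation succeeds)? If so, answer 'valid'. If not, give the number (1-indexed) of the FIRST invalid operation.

Step 1 (down 0): focus=C path=0 depth=1 children=[] left=[] right=['V', 'J'] parent=X
Step 2 (up): focus=X path=root depth=0 children=['C', 'V', 'J'] (at root)
Step 3 (down 1): focus=V path=1 depth=1 children=['T'] left=['C'] right=['J'] parent=X
Step 4 (up): focus=X path=root depth=0 children=['C', 'V', 'J'] (at root)
Step 5 (down 2): focus=J path=2 depth=1 children=[] left=['C', 'V'] right=[] parent=X
Step 6 (up): focus=X path=root depth=0 children=['C', 'V', 'J'] (at root)

Answer: valid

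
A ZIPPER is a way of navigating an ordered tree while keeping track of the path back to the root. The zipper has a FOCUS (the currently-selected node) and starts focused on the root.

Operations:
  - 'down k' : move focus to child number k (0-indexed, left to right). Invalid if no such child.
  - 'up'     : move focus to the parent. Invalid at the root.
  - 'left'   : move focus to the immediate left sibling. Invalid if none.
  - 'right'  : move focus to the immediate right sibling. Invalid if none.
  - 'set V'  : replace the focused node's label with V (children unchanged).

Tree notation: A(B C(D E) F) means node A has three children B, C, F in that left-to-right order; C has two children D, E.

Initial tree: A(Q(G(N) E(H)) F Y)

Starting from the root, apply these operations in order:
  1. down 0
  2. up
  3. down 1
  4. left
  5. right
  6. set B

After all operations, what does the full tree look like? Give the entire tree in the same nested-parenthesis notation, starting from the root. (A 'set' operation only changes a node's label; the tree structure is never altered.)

Answer: A(Q(G(N) E(H)) B Y)

Derivation:
Step 1 (down 0): focus=Q path=0 depth=1 children=['G', 'E'] left=[] right=['F', 'Y'] parent=A
Step 2 (up): focus=A path=root depth=0 children=['Q', 'F', 'Y'] (at root)
Step 3 (down 1): focus=F path=1 depth=1 children=[] left=['Q'] right=['Y'] parent=A
Step 4 (left): focus=Q path=0 depth=1 children=['G', 'E'] left=[] right=['F', 'Y'] parent=A
Step 5 (right): focus=F path=1 depth=1 children=[] left=['Q'] right=['Y'] parent=A
Step 6 (set B): focus=B path=1 depth=1 children=[] left=['Q'] right=['Y'] parent=A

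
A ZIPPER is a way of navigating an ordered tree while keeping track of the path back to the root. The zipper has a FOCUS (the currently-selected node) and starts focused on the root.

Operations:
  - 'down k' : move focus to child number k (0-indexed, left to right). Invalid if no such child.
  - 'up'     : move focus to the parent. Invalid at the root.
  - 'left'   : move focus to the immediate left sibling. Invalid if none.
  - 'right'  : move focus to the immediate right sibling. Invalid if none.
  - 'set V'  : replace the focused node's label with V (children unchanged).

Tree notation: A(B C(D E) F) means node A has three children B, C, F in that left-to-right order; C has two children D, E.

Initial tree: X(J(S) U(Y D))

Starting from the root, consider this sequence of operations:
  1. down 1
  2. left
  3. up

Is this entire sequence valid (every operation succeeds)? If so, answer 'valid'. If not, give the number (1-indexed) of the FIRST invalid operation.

Answer: valid

Derivation:
Step 1 (down 1): focus=U path=1 depth=1 children=['Y', 'D'] left=['J'] right=[] parent=X
Step 2 (left): focus=J path=0 depth=1 children=['S'] left=[] right=['U'] parent=X
Step 3 (up): focus=X path=root depth=0 children=['J', 'U'] (at root)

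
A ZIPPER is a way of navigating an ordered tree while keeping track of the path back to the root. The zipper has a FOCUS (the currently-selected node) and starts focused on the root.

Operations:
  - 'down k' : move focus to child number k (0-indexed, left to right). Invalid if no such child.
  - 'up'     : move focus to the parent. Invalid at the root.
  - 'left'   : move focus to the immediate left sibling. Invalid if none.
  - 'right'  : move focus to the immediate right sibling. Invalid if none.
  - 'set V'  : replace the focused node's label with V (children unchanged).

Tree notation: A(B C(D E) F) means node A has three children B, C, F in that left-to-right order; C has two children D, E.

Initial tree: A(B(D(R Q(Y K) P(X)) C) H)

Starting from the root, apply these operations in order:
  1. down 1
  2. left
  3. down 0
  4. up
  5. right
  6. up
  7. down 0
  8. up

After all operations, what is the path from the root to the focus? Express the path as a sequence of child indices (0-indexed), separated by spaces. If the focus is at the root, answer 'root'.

Answer: root

Derivation:
Step 1 (down 1): focus=H path=1 depth=1 children=[] left=['B'] right=[] parent=A
Step 2 (left): focus=B path=0 depth=1 children=['D', 'C'] left=[] right=['H'] parent=A
Step 3 (down 0): focus=D path=0/0 depth=2 children=['R', 'Q', 'P'] left=[] right=['C'] parent=B
Step 4 (up): focus=B path=0 depth=1 children=['D', 'C'] left=[] right=['H'] parent=A
Step 5 (right): focus=H path=1 depth=1 children=[] left=['B'] right=[] parent=A
Step 6 (up): focus=A path=root depth=0 children=['B', 'H'] (at root)
Step 7 (down 0): focus=B path=0 depth=1 children=['D', 'C'] left=[] right=['H'] parent=A
Step 8 (up): focus=A path=root depth=0 children=['B', 'H'] (at root)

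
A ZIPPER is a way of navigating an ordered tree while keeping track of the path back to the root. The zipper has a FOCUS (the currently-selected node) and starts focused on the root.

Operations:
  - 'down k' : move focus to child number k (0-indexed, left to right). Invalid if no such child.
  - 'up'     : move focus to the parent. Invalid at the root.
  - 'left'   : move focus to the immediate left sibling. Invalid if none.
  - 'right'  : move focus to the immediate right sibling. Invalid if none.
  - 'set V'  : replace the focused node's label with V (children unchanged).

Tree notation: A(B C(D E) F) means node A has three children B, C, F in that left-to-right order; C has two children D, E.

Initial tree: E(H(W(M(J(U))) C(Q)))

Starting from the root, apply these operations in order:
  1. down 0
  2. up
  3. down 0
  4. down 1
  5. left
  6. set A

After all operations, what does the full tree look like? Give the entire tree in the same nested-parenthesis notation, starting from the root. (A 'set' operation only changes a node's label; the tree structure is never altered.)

Answer: E(H(A(M(J(U))) C(Q)))

Derivation:
Step 1 (down 0): focus=H path=0 depth=1 children=['W', 'C'] left=[] right=[] parent=E
Step 2 (up): focus=E path=root depth=0 children=['H'] (at root)
Step 3 (down 0): focus=H path=0 depth=1 children=['W', 'C'] left=[] right=[] parent=E
Step 4 (down 1): focus=C path=0/1 depth=2 children=['Q'] left=['W'] right=[] parent=H
Step 5 (left): focus=W path=0/0 depth=2 children=['M'] left=[] right=['C'] parent=H
Step 6 (set A): focus=A path=0/0 depth=2 children=['M'] left=[] right=['C'] parent=H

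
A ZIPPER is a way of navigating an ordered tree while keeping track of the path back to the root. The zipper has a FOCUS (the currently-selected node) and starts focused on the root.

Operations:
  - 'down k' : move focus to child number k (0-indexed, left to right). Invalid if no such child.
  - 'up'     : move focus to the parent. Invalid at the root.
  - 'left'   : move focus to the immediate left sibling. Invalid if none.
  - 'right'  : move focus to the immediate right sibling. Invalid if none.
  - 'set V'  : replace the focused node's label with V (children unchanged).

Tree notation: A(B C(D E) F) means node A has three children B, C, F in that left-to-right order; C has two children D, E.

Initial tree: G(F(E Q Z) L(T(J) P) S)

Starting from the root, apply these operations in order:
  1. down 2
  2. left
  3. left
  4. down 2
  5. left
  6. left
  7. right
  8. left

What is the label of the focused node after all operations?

Answer: E

Derivation:
Step 1 (down 2): focus=S path=2 depth=1 children=[] left=['F', 'L'] right=[] parent=G
Step 2 (left): focus=L path=1 depth=1 children=['T', 'P'] left=['F'] right=['S'] parent=G
Step 3 (left): focus=F path=0 depth=1 children=['E', 'Q', 'Z'] left=[] right=['L', 'S'] parent=G
Step 4 (down 2): focus=Z path=0/2 depth=2 children=[] left=['E', 'Q'] right=[] parent=F
Step 5 (left): focus=Q path=0/1 depth=2 children=[] left=['E'] right=['Z'] parent=F
Step 6 (left): focus=E path=0/0 depth=2 children=[] left=[] right=['Q', 'Z'] parent=F
Step 7 (right): focus=Q path=0/1 depth=2 children=[] left=['E'] right=['Z'] parent=F
Step 8 (left): focus=E path=0/0 depth=2 children=[] left=[] right=['Q', 'Z'] parent=F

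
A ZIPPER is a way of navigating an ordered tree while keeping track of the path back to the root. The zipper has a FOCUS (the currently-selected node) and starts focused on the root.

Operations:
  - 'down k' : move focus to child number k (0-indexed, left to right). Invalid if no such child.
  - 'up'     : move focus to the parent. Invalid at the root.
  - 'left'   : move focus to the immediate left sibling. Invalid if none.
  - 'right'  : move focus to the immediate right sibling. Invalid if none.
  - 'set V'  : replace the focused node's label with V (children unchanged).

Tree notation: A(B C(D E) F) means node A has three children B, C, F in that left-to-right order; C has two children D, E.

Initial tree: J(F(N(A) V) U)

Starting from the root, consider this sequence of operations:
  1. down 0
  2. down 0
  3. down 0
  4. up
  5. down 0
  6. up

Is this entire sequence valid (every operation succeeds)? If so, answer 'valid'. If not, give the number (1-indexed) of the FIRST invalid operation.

Step 1 (down 0): focus=F path=0 depth=1 children=['N', 'V'] left=[] right=['U'] parent=J
Step 2 (down 0): focus=N path=0/0 depth=2 children=['A'] left=[] right=['V'] parent=F
Step 3 (down 0): focus=A path=0/0/0 depth=3 children=[] left=[] right=[] parent=N
Step 4 (up): focus=N path=0/0 depth=2 children=['A'] left=[] right=['V'] parent=F
Step 5 (down 0): focus=A path=0/0/0 depth=3 children=[] left=[] right=[] parent=N
Step 6 (up): focus=N path=0/0 depth=2 children=['A'] left=[] right=['V'] parent=F

Answer: valid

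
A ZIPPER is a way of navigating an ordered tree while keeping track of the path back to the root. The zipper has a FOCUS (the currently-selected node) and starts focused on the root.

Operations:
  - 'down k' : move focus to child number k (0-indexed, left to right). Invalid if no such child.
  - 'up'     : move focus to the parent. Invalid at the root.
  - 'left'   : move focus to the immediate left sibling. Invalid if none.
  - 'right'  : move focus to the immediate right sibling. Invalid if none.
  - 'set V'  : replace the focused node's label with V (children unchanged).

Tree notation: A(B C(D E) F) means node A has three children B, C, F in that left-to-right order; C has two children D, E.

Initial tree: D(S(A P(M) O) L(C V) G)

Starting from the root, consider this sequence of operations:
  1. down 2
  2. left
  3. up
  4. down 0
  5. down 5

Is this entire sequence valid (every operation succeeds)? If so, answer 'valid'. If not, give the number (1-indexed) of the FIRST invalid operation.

Step 1 (down 2): focus=G path=2 depth=1 children=[] left=['S', 'L'] right=[] parent=D
Step 2 (left): focus=L path=1 depth=1 children=['C', 'V'] left=['S'] right=['G'] parent=D
Step 3 (up): focus=D path=root depth=0 children=['S', 'L', 'G'] (at root)
Step 4 (down 0): focus=S path=0 depth=1 children=['A', 'P', 'O'] left=[] right=['L', 'G'] parent=D
Step 5 (down 5): INVALID

Answer: 5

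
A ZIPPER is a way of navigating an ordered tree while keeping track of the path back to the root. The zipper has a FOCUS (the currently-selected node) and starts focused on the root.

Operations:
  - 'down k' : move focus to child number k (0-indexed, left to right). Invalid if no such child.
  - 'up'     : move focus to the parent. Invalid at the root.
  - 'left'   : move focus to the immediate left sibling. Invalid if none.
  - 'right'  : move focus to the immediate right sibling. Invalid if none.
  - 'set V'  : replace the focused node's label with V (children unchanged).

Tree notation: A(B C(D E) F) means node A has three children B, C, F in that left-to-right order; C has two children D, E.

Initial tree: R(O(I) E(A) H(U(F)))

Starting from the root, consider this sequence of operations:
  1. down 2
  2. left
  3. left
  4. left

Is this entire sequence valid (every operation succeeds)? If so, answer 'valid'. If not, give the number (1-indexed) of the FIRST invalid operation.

Step 1 (down 2): focus=H path=2 depth=1 children=['U'] left=['O', 'E'] right=[] parent=R
Step 2 (left): focus=E path=1 depth=1 children=['A'] left=['O'] right=['H'] parent=R
Step 3 (left): focus=O path=0 depth=1 children=['I'] left=[] right=['E', 'H'] parent=R
Step 4 (left): INVALID

Answer: 4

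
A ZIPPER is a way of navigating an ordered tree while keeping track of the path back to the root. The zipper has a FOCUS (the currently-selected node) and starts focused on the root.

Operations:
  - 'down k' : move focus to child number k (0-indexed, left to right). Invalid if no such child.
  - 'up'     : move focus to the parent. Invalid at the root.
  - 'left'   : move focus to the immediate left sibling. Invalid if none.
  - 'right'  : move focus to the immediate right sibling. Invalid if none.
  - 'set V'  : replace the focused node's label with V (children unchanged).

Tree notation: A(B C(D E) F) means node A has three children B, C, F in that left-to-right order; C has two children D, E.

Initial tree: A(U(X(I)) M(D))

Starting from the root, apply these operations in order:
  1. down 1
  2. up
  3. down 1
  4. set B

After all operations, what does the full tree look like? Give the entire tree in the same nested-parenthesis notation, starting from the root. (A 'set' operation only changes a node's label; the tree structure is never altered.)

Step 1 (down 1): focus=M path=1 depth=1 children=['D'] left=['U'] right=[] parent=A
Step 2 (up): focus=A path=root depth=0 children=['U', 'M'] (at root)
Step 3 (down 1): focus=M path=1 depth=1 children=['D'] left=['U'] right=[] parent=A
Step 4 (set B): focus=B path=1 depth=1 children=['D'] left=['U'] right=[] parent=A

Answer: A(U(X(I)) B(D))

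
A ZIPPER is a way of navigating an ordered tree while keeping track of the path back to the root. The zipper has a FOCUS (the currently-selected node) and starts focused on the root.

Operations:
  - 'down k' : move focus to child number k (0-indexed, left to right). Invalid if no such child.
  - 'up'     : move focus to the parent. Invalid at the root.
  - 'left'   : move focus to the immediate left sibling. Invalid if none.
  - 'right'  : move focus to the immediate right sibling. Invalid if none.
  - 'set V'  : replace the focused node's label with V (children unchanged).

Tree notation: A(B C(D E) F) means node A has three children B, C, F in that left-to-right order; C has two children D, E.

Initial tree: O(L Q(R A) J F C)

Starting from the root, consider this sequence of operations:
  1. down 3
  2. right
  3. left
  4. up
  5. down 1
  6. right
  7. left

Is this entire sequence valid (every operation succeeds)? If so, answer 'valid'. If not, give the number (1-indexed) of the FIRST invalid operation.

Step 1 (down 3): focus=F path=3 depth=1 children=[] left=['L', 'Q', 'J'] right=['C'] parent=O
Step 2 (right): focus=C path=4 depth=1 children=[] left=['L', 'Q', 'J', 'F'] right=[] parent=O
Step 3 (left): focus=F path=3 depth=1 children=[] left=['L', 'Q', 'J'] right=['C'] parent=O
Step 4 (up): focus=O path=root depth=0 children=['L', 'Q', 'J', 'F', 'C'] (at root)
Step 5 (down 1): focus=Q path=1 depth=1 children=['R', 'A'] left=['L'] right=['J', 'F', 'C'] parent=O
Step 6 (right): focus=J path=2 depth=1 children=[] left=['L', 'Q'] right=['F', 'C'] parent=O
Step 7 (left): focus=Q path=1 depth=1 children=['R', 'A'] left=['L'] right=['J', 'F', 'C'] parent=O

Answer: valid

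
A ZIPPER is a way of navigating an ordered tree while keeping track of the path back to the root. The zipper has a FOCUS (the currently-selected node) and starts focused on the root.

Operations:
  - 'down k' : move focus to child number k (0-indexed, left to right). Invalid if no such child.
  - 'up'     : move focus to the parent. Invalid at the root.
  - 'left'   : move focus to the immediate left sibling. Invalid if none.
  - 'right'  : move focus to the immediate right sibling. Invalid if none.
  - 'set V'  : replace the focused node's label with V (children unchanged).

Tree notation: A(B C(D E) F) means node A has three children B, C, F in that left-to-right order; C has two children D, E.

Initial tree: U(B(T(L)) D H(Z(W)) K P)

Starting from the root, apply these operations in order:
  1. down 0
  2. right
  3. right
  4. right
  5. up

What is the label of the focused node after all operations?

Answer: U

Derivation:
Step 1 (down 0): focus=B path=0 depth=1 children=['T'] left=[] right=['D', 'H', 'K', 'P'] parent=U
Step 2 (right): focus=D path=1 depth=1 children=[] left=['B'] right=['H', 'K', 'P'] parent=U
Step 3 (right): focus=H path=2 depth=1 children=['Z'] left=['B', 'D'] right=['K', 'P'] parent=U
Step 4 (right): focus=K path=3 depth=1 children=[] left=['B', 'D', 'H'] right=['P'] parent=U
Step 5 (up): focus=U path=root depth=0 children=['B', 'D', 'H', 'K', 'P'] (at root)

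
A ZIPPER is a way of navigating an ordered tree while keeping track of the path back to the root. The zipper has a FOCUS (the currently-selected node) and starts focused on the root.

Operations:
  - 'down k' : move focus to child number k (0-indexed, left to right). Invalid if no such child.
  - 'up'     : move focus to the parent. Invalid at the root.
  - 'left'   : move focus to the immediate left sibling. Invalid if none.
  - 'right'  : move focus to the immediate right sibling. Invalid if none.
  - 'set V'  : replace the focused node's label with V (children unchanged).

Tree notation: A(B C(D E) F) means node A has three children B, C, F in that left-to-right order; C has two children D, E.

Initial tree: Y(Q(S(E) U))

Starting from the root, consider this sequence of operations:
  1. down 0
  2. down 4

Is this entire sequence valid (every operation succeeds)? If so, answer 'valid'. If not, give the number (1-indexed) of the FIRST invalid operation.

Step 1 (down 0): focus=Q path=0 depth=1 children=['S', 'U'] left=[] right=[] parent=Y
Step 2 (down 4): INVALID

Answer: 2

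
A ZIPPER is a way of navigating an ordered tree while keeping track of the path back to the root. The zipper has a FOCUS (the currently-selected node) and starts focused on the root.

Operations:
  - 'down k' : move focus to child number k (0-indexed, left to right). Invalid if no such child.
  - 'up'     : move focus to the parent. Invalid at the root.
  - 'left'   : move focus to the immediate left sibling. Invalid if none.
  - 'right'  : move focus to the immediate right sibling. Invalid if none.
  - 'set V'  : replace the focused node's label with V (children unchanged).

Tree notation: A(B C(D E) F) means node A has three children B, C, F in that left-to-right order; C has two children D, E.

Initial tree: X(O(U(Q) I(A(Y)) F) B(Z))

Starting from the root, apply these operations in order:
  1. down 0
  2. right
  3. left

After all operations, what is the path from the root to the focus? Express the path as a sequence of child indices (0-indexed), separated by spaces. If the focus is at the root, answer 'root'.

Answer: 0

Derivation:
Step 1 (down 0): focus=O path=0 depth=1 children=['U', 'I', 'F'] left=[] right=['B'] parent=X
Step 2 (right): focus=B path=1 depth=1 children=['Z'] left=['O'] right=[] parent=X
Step 3 (left): focus=O path=0 depth=1 children=['U', 'I', 'F'] left=[] right=['B'] parent=X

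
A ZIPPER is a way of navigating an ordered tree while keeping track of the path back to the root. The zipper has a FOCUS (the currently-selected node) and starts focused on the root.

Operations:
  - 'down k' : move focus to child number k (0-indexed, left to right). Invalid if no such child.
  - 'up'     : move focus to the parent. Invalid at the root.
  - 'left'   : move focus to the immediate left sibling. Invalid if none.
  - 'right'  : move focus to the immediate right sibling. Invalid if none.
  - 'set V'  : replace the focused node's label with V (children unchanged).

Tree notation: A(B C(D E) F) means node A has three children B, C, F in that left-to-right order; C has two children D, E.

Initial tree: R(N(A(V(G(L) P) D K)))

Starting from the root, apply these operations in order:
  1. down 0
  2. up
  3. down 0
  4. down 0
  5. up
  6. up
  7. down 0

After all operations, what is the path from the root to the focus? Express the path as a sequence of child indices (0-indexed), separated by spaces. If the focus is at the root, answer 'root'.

Answer: 0

Derivation:
Step 1 (down 0): focus=N path=0 depth=1 children=['A'] left=[] right=[] parent=R
Step 2 (up): focus=R path=root depth=0 children=['N'] (at root)
Step 3 (down 0): focus=N path=0 depth=1 children=['A'] left=[] right=[] parent=R
Step 4 (down 0): focus=A path=0/0 depth=2 children=['V', 'D', 'K'] left=[] right=[] parent=N
Step 5 (up): focus=N path=0 depth=1 children=['A'] left=[] right=[] parent=R
Step 6 (up): focus=R path=root depth=0 children=['N'] (at root)
Step 7 (down 0): focus=N path=0 depth=1 children=['A'] left=[] right=[] parent=R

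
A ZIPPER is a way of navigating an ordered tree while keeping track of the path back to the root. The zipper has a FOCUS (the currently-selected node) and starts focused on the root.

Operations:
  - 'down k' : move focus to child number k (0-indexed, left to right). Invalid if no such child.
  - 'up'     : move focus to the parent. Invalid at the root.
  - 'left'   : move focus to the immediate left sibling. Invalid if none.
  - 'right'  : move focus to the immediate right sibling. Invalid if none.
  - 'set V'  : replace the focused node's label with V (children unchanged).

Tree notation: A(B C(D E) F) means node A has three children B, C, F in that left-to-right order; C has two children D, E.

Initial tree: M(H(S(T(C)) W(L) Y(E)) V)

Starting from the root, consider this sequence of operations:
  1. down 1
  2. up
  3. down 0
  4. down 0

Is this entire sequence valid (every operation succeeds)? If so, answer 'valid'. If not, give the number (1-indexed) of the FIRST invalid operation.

Step 1 (down 1): focus=V path=1 depth=1 children=[] left=['H'] right=[] parent=M
Step 2 (up): focus=M path=root depth=0 children=['H', 'V'] (at root)
Step 3 (down 0): focus=H path=0 depth=1 children=['S', 'W', 'Y'] left=[] right=['V'] parent=M
Step 4 (down 0): focus=S path=0/0 depth=2 children=['T'] left=[] right=['W', 'Y'] parent=H

Answer: valid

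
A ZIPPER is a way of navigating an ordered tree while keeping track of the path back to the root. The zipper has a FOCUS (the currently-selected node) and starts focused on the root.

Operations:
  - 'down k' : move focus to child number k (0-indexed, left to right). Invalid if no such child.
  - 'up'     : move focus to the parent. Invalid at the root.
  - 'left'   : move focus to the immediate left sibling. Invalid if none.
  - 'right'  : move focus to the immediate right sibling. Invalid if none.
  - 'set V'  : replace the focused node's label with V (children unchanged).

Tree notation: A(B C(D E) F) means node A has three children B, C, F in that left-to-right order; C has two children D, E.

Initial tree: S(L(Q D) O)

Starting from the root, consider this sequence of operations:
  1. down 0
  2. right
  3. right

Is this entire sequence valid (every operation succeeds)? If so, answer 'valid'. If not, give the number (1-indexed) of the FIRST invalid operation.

Answer: 3

Derivation:
Step 1 (down 0): focus=L path=0 depth=1 children=['Q', 'D'] left=[] right=['O'] parent=S
Step 2 (right): focus=O path=1 depth=1 children=[] left=['L'] right=[] parent=S
Step 3 (right): INVALID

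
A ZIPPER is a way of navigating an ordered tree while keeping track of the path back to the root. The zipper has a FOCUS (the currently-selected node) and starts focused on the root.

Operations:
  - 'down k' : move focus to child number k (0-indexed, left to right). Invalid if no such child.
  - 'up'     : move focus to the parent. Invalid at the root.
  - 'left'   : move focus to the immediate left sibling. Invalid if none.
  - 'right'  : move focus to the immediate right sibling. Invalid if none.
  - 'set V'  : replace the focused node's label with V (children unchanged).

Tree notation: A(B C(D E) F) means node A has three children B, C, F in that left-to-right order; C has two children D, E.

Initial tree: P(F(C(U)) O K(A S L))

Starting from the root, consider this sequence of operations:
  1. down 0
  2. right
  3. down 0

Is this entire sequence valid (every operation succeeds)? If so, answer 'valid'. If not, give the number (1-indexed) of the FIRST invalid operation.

Answer: 3

Derivation:
Step 1 (down 0): focus=F path=0 depth=1 children=['C'] left=[] right=['O', 'K'] parent=P
Step 2 (right): focus=O path=1 depth=1 children=[] left=['F'] right=['K'] parent=P
Step 3 (down 0): INVALID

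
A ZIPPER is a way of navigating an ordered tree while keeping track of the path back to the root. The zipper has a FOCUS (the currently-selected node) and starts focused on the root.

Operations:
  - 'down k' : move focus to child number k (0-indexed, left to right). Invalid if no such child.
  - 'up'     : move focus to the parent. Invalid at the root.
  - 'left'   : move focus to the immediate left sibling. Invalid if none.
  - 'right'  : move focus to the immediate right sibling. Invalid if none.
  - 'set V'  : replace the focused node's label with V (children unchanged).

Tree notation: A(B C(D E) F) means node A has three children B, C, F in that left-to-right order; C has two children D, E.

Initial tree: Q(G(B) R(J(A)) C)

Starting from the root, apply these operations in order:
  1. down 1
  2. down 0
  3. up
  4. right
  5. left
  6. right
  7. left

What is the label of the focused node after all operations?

Answer: R

Derivation:
Step 1 (down 1): focus=R path=1 depth=1 children=['J'] left=['G'] right=['C'] parent=Q
Step 2 (down 0): focus=J path=1/0 depth=2 children=['A'] left=[] right=[] parent=R
Step 3 (up): focus=R path=1 depth=1 children=['J'] left=['G'] right=['C'] parent=Q
Step 4 (right): focus=C path=2 depth=1 children=[] left=['G', 'R'] right=[] parent=Q
Step 5 (left): focus=R path=1 depth=1 children=['J'] left=['G'] right=['C'] parent=Q
Step 6 (right): focus=C path=2 depth=1 children=[] left=['G', 'R'] right=[] parent=Q
Step 7 (left): focus=R path=1 depth=1 children=['J'] left=['G'] right=['C'] parent=Q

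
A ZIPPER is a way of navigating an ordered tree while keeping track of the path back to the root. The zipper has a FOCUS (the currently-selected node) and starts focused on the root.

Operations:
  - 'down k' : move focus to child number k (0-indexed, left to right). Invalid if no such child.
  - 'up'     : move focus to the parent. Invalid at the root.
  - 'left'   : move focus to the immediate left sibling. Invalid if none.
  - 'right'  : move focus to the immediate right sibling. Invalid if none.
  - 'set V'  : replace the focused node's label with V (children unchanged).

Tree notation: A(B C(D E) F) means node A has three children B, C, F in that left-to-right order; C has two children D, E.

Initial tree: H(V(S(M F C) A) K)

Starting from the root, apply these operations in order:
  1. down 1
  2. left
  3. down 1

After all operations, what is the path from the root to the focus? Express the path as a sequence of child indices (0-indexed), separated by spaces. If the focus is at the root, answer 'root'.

Step 1 (down 1): focus=K path=1 depth=1 children=[] left=['V'] right=[] parent=H
Step 2 (left): focus=V path=0 depth=1 children=['S', 'A'] left=[] right=['K'] parent=H
Step 3 (down 1): focus=A path=0/1 depth=2 children=[] left=['S'] right=[] parent=V

Answer: 0 1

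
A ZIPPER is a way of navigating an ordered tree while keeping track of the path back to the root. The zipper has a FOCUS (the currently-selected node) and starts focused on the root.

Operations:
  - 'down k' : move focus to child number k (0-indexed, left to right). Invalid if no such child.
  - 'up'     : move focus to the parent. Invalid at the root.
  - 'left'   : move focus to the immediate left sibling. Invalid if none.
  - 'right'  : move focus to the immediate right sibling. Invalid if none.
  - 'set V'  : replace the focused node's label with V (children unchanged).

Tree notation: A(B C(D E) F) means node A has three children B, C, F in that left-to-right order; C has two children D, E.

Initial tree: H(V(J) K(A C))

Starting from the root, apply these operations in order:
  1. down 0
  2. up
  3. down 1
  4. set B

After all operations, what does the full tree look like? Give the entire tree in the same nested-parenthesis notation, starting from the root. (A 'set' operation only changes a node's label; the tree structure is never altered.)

Answer: H(V(J) B(A C))

Derivation:
Step 1 (down 0): focus=V path=0 depth=1 children=['J'] left=[] right=['K'] parent=H
Step 2 (up): focus=H path=root depth=0 children=['V', 'K'] (at root)
Step 3 (down 1): focus=K path=1 depth=1 children=['A', 'C'] left=['V'] right=[] parent=H
Step 4 (set B): focus=B path=1 depth=1 children=['A', 'C'] left=['V'] right=[] parent=H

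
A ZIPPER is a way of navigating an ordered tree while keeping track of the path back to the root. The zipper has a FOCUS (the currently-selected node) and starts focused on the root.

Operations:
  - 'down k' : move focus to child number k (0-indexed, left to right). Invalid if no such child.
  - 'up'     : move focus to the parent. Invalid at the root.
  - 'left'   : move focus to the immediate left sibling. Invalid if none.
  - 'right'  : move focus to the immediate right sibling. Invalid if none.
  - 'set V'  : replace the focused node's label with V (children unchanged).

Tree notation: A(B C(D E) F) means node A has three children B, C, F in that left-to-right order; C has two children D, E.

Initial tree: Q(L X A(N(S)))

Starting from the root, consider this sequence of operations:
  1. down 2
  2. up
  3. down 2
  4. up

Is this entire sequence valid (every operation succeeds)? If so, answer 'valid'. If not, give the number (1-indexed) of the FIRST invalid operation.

Answer: valid

Derivation:
Step 1 (down 2): focus=A path=2 depth=1 children=['N'] left=['L', 'X'] right=[] parent=Q
Step 2 (up): focus=Q path=root depth=0 children=['L', 'X', 'A'] (at root)
Step 3 (down 2): focus=A path=2 depth=1 children=['N'] left=['L', 'X'] right=[] parent=Q
Step 4 (up): focus=Q path=root depth=0 children=['L', 'X', 'A'] (at root)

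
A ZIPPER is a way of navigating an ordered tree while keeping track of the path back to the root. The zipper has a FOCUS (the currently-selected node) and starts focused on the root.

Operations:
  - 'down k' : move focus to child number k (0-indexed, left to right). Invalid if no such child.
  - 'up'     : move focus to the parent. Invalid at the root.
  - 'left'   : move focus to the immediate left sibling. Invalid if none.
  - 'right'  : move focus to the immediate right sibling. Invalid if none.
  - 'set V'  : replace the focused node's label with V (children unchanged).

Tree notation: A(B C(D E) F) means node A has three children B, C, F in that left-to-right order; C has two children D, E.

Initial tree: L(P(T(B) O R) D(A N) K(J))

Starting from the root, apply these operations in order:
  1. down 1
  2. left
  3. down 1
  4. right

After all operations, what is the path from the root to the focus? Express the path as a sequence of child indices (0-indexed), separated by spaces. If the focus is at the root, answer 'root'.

Answer: 0 2

Derivation:
Step 1 (down 1): focus=D path=1 depth=1 children=['A', 'N'] left=['P'] right=['K'] parent=L
Step 2 (left): focus=P path=0 depth=1 children=['T', 'O', 'R'] left=[] right=['D', 'K'] parent=L
Step 3 (down 1): focus=O path=0/1 depth=2 children=[] left=['T'] right=['R'] parent=P
Step 4 (right): focus=R path=0/2 depth=2 children=[] left=['T', 'O'] right=[] parent=P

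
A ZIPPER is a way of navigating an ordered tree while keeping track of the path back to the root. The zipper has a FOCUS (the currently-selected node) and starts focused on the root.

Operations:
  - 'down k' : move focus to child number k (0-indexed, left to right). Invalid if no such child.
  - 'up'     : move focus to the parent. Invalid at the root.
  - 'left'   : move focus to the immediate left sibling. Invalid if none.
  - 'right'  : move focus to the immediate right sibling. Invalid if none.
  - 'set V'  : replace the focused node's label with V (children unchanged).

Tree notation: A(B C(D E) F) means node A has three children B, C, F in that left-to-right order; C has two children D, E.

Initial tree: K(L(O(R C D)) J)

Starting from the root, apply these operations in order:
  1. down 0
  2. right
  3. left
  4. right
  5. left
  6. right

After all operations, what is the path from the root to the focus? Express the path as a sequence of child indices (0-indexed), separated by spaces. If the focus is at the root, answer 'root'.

Step 1 (down 0): focus=L path=0 depth=1 children=['O'] left=[] right=['J'] parent=K
Step 2 (right): focus=J path=1 depth=1 children=[] left=['L'] right=[] parent=K
Step 3 (left): focus=L path=0 depth=1 children=['O'] left=[] right=['J'] parent=K
Step 4 (right): focus=J path=1 depth=1 children=[] left=['L'] right=[] parent=K
Step 5 (left): focus=L path=0 depth=1 children=['O'] left=[] right=['J'] parent=K
Step 6 (right): focus=J path=1 depth=1 children=[] left=['L'] right=[] parent=K

Answer: 1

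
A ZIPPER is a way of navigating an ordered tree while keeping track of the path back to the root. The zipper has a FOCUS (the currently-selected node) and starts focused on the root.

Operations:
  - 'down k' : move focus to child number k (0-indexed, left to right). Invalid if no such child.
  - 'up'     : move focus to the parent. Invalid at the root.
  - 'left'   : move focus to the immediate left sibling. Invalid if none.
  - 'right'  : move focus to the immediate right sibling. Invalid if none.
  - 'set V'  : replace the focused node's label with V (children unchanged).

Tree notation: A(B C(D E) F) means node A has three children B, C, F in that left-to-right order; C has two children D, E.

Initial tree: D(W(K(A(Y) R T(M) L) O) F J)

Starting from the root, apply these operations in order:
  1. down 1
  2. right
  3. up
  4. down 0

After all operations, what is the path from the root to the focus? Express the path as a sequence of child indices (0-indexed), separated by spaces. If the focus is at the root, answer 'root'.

Answer: 0

Derivation:
Step 1 (down 1): focus=F path=1 depth=1 children=[] left=['W'] right=['J'] parent=D
Step 2 (right): focus=J path=2 depth=1 children=[] left=['W', 'F'] right=[] parent=D
Step 3 (up): focus=D path=root depth=0 children=['W', 'F', 'J'] (at root)
Step 4 (down 0): focus=W path=0 depth=1 children=['K', 'O'] left=[] right=['F', 'J'] parent=D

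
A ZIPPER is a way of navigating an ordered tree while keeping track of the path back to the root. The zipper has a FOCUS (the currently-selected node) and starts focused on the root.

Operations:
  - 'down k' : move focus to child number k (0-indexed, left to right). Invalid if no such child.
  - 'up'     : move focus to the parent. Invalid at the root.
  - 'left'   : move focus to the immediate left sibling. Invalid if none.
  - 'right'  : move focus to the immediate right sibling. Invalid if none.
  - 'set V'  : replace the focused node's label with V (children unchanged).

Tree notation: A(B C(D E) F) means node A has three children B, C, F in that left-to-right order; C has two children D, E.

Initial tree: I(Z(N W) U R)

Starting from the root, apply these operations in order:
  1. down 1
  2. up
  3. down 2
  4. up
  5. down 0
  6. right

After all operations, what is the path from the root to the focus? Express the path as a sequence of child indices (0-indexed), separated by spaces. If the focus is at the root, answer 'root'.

Step 1 (down 1): focus=U path=1 depth=1 children=[] left=['Z'] right=['R'] parent=I
Step 2 (up): focus=I path=root depth=0 children=['Z', 'U', 'R'] (at root)
Step 3 (down 2): focus=R path=2 depth=1 children=[] left=['Z', 'U'] right=[] parent=I
Step 4 (up): focus=I path=root depth=0 children=['Z', 'U', 'R'] (at root)
Step 5 (down 0): focus=Z path=0 depth=1 children=['N', 'W'] left=[] right=['U', 'R'] parent=I
Step 6 (right): focus=U path=1 depth=1 children=[] left=['Z'] right=['R'] parent=I

Answer: 1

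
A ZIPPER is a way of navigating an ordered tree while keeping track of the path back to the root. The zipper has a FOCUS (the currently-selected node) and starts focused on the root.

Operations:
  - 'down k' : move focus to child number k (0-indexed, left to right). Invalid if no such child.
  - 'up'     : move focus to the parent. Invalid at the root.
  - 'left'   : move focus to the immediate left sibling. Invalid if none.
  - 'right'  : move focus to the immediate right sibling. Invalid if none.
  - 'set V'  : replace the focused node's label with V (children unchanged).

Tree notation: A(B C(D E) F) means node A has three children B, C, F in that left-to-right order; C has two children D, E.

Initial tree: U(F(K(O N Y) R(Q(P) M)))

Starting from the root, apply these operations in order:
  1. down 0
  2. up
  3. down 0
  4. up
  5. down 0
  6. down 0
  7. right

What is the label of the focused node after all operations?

Answer: R

Derivation:
Step 1 (down 0): focus=F path=0 depth=1 children=['K', 'R'] left=[] right=[] parent=U
Step 2 (up): focus=U path=root depth=0 children=['F'] (at root)
Step 3 (down 0): focus=F path=0 depth=1 children=['K', 'R'] left=[] right=[] parent=U
Step 4 (up): focus=U path=root depth=0 children=['F'] (at root)
Step 5 (down 0): focus=F path=0 depth=1 children=['K', 'R'] left=[] right=[] parent=U
Step 6 (down 0): focus=K path=0/0 depth=2 children=['O', 'N', 'Y'] left=[] right=['R'] parent=F
Step 7 (right): focus=R path=0/1 depth=2 children=['Q', 'M'] left=['K'] right=[] parent=F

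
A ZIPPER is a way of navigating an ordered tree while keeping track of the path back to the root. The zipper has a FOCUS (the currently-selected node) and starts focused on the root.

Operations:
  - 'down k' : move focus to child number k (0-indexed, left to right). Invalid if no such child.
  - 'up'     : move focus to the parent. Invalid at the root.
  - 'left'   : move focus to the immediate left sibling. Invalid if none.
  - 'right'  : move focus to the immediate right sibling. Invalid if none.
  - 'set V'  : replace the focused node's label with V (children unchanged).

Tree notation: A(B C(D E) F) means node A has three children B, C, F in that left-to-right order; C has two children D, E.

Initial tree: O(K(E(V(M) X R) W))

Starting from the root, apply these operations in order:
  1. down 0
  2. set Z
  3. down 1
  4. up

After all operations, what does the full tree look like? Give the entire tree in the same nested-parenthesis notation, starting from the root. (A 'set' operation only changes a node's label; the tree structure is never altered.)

Answer: O(Z(E(V(M) X R) W))

Derivation:
Step 1 (down 0): focus=K path=0 depth=1 children=['E', 'W'] left=[] right=[] parent=O
Step 2 (set Z): focus=Z path=0 depth=1 children=['E', 'W'] left=[] right=[] parent=O
Step 3 (down 1): focus=W path=0/1 depth=2 children=[] left=['E'] right=[] parent=Z
Step 4 (up): focus=Z path=0 depth=1 children=['E', 'W'] left=[] right=[] parent=O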